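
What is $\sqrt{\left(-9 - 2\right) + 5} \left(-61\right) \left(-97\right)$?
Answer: $5917 i \sqrt{6} \approx 14494.0 i$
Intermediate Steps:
$\sqrt{\left(-9 - 2\right) + 5} \left(-61\right) \left(-97\right) = \sqrt{-11 + 5} \left(-61\right) \left(-97\right) = \sqrt{-6} \left(-61\right) \left(-97\right) = i \sqrt{6} \left(-61\right) \left(-97\right) = - 61 i \sqrt{6} \left(-97\right) = 5917 i \sqrt{6}$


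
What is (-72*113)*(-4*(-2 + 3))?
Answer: 32544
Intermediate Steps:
(-72*113)*(-4*(-2 + 3)) = -(-32544) = -8136*(-4) = 32544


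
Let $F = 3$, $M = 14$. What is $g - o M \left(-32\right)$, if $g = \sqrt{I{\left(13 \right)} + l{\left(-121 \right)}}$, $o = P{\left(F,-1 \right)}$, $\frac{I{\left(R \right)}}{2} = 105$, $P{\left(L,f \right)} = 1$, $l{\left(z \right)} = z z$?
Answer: $448 + \sqrt{14851} \approx 569.86$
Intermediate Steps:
$l{\left(z \right)} = z^{2}$
$I{\left(R \right)} = 210$ ($I{\left(R \right)} = 2 \cdot 105 = 210$)
$o = 1$
$g = \sqrt{14851}$ ($g = \sqrt{210 + \left(-121\right)^{2}} = \sqrt{210 + 14641} = \sqrt{14851} \approx 121.86$)
$g - o M \left(-32\right) = \sqrt{14851} - 1 \cdot 14 \left(-32\right) = \sqrt{14851} - 14 \left(-32\right) = \sqrt{14851} - -448 = \sqrt{14851} + 448 = 448 + \sqrt{14851}$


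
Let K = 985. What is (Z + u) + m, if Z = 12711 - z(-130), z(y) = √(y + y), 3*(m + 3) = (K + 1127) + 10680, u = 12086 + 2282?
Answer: 31340 - 2*I*√65 ≈ 31340.0 - 16.125*I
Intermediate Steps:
u = 14368
m = 4261 (m = -3 + ((985 + 1127) + 10680)/3 = -3 + (2112 + 10680)/3 = -3 + (⅓)*12792 = -3 + 4264 = 4261)
z(y) = √2*√y (z(y) = √(2*y) = √2*√y)
Z = 12711 - 2*I*√65 (Z = 12711 - √2*√(-130) = 12711 - √2*I*√130 = 12711 - 2*I*√65 ≈ 12711.0 - 16.125*I)
(Z + u) + m = ((12711 - 2*I*√65) + 14368) + 4261 = (27079 - 2*I*√65) + 4261 = 31340 - 2*I*√65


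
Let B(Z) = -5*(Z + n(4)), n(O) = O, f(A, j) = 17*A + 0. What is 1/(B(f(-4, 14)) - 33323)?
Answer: -1/33003 ≈ -3.0300e-5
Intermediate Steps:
f(A, j) = 17*A
B(Z) = -20 - 5*Z (B(Z) = -5*(Z + 4) = -5*(4 + Z) = -20 - 5*Z)
1/(B(f(-4, 14)) - 33323) = 1/((-20 - 85*(-4)) - 33323) = 1/((-20 - 5*(-68)) - 33323) = 1/((-20 + 340) - 33323) = 1/(320 - 33323) = 1/(-33003) = -1/33003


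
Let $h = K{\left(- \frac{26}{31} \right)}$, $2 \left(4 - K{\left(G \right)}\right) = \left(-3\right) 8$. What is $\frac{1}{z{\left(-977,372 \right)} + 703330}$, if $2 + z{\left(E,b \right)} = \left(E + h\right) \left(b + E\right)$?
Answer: $\frac{1}{1284733} \approx 7.7837 \cdot 10^{-7}$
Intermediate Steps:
$K{\left(G \right)} = 16$ ($K{\left(G \right)} = 4 - \frac{\left(-3\right) 8}{2} = 4 - -12 = 4 + 12 = 16$)
$h = 16$
$z{\left(E,b \right)} = -2 + \left(16 + E\right) \left(E + b\right)$ ($z{\left(E,b \right)} = -2 + \left(E + 16\right) \left(b + E\right) = -2 + \left(16 + E\right) \left(E + b\right)$)
$\frac{1}{z{\left(-977,372 \right)} + 703330} = \frac{1}{\left(-2 + \left(-977\right)^{2} + 16 \left(-977\right) + 16 \cdot 372 - 363444\right) + 703330} = \frac{1}{\left(-2 + 954529 - 15632 + 5952 - 363444\right) + 703330} = \frac{1}{581403 + 703330} = \frac{1}{1284733}$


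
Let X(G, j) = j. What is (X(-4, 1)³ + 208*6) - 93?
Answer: 1156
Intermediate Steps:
(X(-4, 1)³ + 208*6) - 93 = (1³ + 208*6) - 93 = (1 + 1248) - 93 = 1249 - 93 = 1156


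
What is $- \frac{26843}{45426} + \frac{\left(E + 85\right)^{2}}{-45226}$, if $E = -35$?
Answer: $- \frac{663783259}{1027218138} \approx -0.6462$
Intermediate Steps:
$- \frac{26843}{45426} + \frac{\left(E + 85\right)^{2}}{-45226} = - \frac{26843}{45426} + \frac{\left(-35 + 85\right)^{2}}{-45226} = \left(-26843\right) \frac{1}{45426} + 50^{2} \left(- \frac{1}{45226}\right) = - \frac{26843}{45426} + 2500 \left(- \frac{1}{45226}\right) = - \frac{26843}{45426} - \frac{1250}{22613} = - \frac{663783259}{1027218138}$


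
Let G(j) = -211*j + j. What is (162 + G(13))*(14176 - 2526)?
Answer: -29917200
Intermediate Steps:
G(j) = -210*j
(162 + G(13))*(14176 - 2526) = (162 - 210*13)*(14176 - 2526) = (162 - 2730)*11650 = -2568*11650 = -29917200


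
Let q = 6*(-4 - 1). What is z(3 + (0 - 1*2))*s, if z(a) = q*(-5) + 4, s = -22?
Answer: -3388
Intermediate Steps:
q = -30 (q = 6*(-5) = -30)
z(a) = 154 (z(a) = -30*(-5) + 4 = 150 + 4 = 154)
z(3 + (0 - 1*2))*s = 154*(-22) = -3388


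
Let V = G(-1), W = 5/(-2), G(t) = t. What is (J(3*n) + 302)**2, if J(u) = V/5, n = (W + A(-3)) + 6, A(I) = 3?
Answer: 2277081/25 ≈ 91083.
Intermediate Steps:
W = -5/2 (W = 5*(-1/2) = -5/2 ≈ -2.5000)
V = -1
n = 13/2 (n = (-5/2 + 3) + 6 = 1/2 + 6 = 13/2 ≈ 6.5000)
J(u) = -1/5
(J(3*n) + 302)**2 = (-1/5 + 302)**2 = (1509/5)**2 = 2277081/25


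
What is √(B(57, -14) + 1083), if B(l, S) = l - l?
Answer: 19*√3 ≈ 32.909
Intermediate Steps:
B(l, S) = 0
√(B(57, -14) + 1083) = √(0 + 1083) = √1083 = 19*√3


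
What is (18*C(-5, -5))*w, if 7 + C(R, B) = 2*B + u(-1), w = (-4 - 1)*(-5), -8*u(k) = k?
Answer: -30375/4 ≈ -7593.8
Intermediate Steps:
u(k) = -k/8
w = 25 (w = -5*(-5) = 25)
C(R, B) = -55/8 + 2*B (C(R, B) = -7 + (2*B - 1/8*(-1)) = -7 + (2*B + 1/8) = -7 + (1/8 + 2*B) = -55/8 + 2*B)
(18*C(-5, -5))*w = (18*(-55/8 + 2*(-5)))*25 = (18*(-55/8 - 10))*25 = (18*(-135/8))*25 = -1215/4*25 = -30375/4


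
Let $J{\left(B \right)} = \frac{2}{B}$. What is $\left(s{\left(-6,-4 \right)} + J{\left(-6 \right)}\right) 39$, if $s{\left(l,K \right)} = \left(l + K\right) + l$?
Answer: $-637$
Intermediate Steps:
$s{\left(l,K \right)} = K + 2 l$ ($s{\left(l,K \right)} = \left(K + l\right) + l = K + 2 l$)
$\left(s{\left(-6,-4 \right)} + J{\left(-6 \right)}\right) 39 = \left(\left(-4 + 2 \left(-6\right)\right) + \frac{2}{-6}\right) 39 = \left(\left(-4 - 12\right) + 2 \left(- \frac{1}{6}\right)\right) 39 = \left(-16 - \frac{1}{3}\right) 39 = \left(- \frac{49}{3}\right) 39 = -637$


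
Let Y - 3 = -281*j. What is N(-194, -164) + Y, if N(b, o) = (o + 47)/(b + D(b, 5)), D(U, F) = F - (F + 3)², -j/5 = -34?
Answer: -12084934/253 ≈ -47767.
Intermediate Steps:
j = 170 (j = -5*(-34) = 170)
Y = -47767 (Y = 3 - 281*170 = 3 - 47770 = -47767)
D(U, F) = F - (3 + F)²
N(b, o) = (47 + o)/(-59 + b) (N(b, o) = (o + 47)/(b + (5 - (3 + 5)²)) = (47 + o)/(b + (5 - 1*8²)) = (47 + o)/(b + (5 - 1*64)) = (47 + o)/(b + (5 - 64)) = (47 + o)/(b - 59) = (47 + o)/(-59 + b))
N(-194, -164) + Y = (47 - 164)/(-59 - 194) - 47767 = -117/(-253) - 47767 = -1/253*(-117) - 47767 = 117/253 - 47767 = -12084934/253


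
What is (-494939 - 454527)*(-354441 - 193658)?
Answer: 520401365134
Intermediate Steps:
(-494939 - 454527)*(-354441 - 193658) = -949466*(-548099) = 520401365134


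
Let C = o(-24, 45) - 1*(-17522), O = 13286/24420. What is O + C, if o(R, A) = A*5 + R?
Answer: 216404473/12210 ≈ 17724.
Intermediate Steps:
o(R, A) = R + 5*A (o(R, A) = 5*A + R = R + 5*A)
O = 6643/12210 (O = 13286*(1/24420) = 6643/12210 ≈ 0.54406)
C = 17723 (C = (-24 + 5*45) - 1*(-17522) = (-24 + 225) + 17522 = 201 + 17522 = 17723)
O + C = 6643/12210 + 17723 = 216404473/12210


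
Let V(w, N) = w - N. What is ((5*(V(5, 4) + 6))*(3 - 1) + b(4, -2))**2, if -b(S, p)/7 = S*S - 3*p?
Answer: 7056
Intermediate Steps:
b(S, p) = -7*S**2 + 21*p (b(S, p) = -7*(S*S - 3*p) = -7*(S**2 - 3*p) = -7*S**2 + 21*p)
((5*(V(5, 4) + 6))*(3 - 1) + b(4, -2))**2 = ((5*((5 - 1*4) + 6))*(3 - 1) + (-7*4**2 + 21*(-2)))**2 = ((5*((5 - 4) + 6))*2 + (-7*16 - 42))**2 = ((5*(1 + 6))*2 + (-112 - 42))**2 = ((5*7)*2 - 154)**2 = (35*2 - 154)**2 = (70 - 154)**2 = (-84)**2 = 7056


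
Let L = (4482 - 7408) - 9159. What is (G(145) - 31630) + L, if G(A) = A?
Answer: -43570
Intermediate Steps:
L = -12085 (L = -2926 - 9159 = -12085)
(G(145) - 31630) + L = (145 - 31630) - 12085 = -31485 - 12085 = -43570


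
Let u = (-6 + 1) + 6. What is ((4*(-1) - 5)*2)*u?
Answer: -18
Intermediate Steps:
u = 1 (u = -5 + 6 = 1)
((4*(-1) - 5)*2)*u = ((4*(-1) - 5)*2)*1 = ((-4 - 5)*2)*1 = -9*2*1 = -18*1 = -18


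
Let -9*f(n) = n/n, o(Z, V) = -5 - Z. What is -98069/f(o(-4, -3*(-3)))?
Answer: 882621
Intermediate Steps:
f(n) = -⅑ (f(n) = -n/(9*n) = -⅑*1 = -⅑)
-98069/f(o(-4, -3*(-3))) = -98069/(-⅑) = -98069*(-9) = 882621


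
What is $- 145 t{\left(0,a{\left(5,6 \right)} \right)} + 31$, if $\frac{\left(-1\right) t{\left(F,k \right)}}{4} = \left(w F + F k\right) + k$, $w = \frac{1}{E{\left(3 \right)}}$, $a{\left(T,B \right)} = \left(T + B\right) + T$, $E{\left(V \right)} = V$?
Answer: $9311$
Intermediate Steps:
$a{\left(T,B \right)} = B + 2 T$ ($a{\left(T,B \right)} = \left(B + T\right) + T = B + 2 T$)
$w = \frac{1}{3} \approx 0.33333$
$t{\left(F,k \right)} = - 4 k - \frac{4 F}{3} - 4 F k$ ($t{\left(F,k \right)} = - 4 \left(\left(\frac{F}{3} + F k\right) + k\right) = - 4 \left(k + \frac{F}{3} + F k\right) = - 4 k - \frac{4 F}{3} - 4 F k$)
$- 145 t{\left(0,a{\left(5,6 \right)} \right)} + 31 = - 145 \left(- 4 \left(6 + 2 \cdot 5\right) - 0 - 0 \left(6 + 2 \cdot 5\right)\right) + 31 = - 145 \left(- 4 \left(6 + 10\right) + 0 - 0 \left(6 + 10\right)\right) + 31 = - 145 \left(\left(-4\right) 16 + 0 - 0 \cdot 16\right) + 31 = - 145 \left(-64 + 0 + 0\right) + 31 = \left(-145\right) \left(-64\right) + 31 = 9280 + 31 = 9311$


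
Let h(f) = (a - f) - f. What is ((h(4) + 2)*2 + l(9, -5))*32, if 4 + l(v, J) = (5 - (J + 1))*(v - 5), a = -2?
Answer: 512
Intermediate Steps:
h(f) = -2 - 2*f (h(f) = (-2 - f) - f = -2 - 2*f)
l(v, J) = -4 + (-5 + v)*(4 - J) (l(v, J) = -4 + (5 - (J + 1))*(v - 5) = -4 + (5 - (1 + J))*(-5 + v) = -4 + (5 + (-1 - J))*(-5 + v) = -4 + (4 - J)*(-5 + v) = -4 + (-5 + v)*(4 - J))
((h(4) + 2)*2 + l(9, -5))*32 = (((-2 - 2*4) + 2)*2 + (-24 + 4*9 + 5*(-5) - 1*(-5)*9))*32 = (((-2 - 8) + 2)*2 + (-24 + 36 - 25 + 45))*32 = ((-10 + 2)*2 + 32)*32 = (-8*2 + 32)*32 = (-16 + 32)*32 = 16*32 = 512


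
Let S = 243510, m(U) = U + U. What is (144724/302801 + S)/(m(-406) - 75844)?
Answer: -36867608117/11605756728 ≈ -3.1767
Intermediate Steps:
m(U) = 2*U
(144724/302801 + S)/(m(-406) - 75844) = (144724/302801 + 243510)/(2*(-406) - 75844) = (144724*(1/302801) + 243510)/(-812 - 75844) = (144724/302801 + 243510)/(-76656) = (73735216234/302801)*(-1/76656) = -36867608117/11605756728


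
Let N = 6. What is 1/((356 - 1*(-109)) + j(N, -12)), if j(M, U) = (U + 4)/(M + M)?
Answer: 3/1393 ≈ 0.0021536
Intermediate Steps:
j(M, U) = (4 + U)/(2*M) (j(M, U) = (4 + U)/((2*M)) = (4 + U)*(1/(2*M)) = (4 + U)/(2*M))
1/((356 - 1*(-109)) + j(N, -12)) = 1/((356 - 1*(-109)) + (1/2)*(4 - 12)/6) = 1/((356 + 109) + (1/2)*(1/6)*(-8)) = 1/(465 - 2/3) = 1/(1393/3) = 3/1393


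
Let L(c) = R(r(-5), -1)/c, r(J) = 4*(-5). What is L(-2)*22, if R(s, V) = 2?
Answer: -22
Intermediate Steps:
r(J) = -20
L(c) = 2/c
L(-2)*22 = (2/(-2))*22 = (2*(-½))*22 = -1*22 = -22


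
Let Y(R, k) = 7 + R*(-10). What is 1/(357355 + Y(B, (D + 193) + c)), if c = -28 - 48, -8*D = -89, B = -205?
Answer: 1/359412 ≈ 2.7823e-6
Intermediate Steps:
D = 89/8 (D = -⅛*(-89) = 89/8 ≈ 11.125)
c = -76
Y(R, k) = 7 - 10*R
1/(357355 + Y(B, (D + 193) + c)) = 1/(357355 + (7 - 10*(-205))) = 1/(357355 + (7 + 2050)) = 1/(357355 + 2057) = 1/359412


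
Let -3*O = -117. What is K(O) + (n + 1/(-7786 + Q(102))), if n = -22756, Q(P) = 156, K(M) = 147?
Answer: -172506671/7630 ≈ -22609.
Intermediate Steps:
O = 39 (O = -⅓*(-117) = 39)
K(O) + (n + 1/(-7786 + Q(102))) = 147 + (-22756 + 1/(-7786 + 156)) = 147 + (-22756 + 1/(-7630)) = 147 + (-22756 - 1/7630) = 147 - 173628281/7630 = -172506671/7630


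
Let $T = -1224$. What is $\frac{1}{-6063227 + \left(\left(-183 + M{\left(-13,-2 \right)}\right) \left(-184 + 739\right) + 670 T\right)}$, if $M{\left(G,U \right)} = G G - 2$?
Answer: $- \frac{1}{6892187} \approx -1.4509 \cdot 10^{-7}$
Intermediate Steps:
$M{\left(G,U \right)} = -2 + G^{2}$ ($M{\left(G,U \right)} = G^{2} - 2 = -2 + G^{2}$)
$\frac{1}{-6063227 + \left(\left(-183 + M{\left(-13,-2 \right)}\right) \left(-184 + 739\right) + 670 T\right)} = \frac{1}{-6063227 + \left(\left(-183 - \left(2 - \left(-13\right)^{2}\right)\right) \left(-184 + 739\right) + 670 \left(-1224\right)\right)} = \frac{1}{-6063227 - \left(820080 - \left(-183 + \left(-2 + 169\right)\right) 555\right)} = \frac{1}{-6063227 - \left(820080 - \left(-183 + 167\right) 555\right)} = \frac{1}{-6063227 - 828960} = \frac{1}{-6892187} = - \frac{1}{6892187}$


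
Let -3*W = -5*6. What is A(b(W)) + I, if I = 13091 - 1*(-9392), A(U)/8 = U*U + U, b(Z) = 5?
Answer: 22723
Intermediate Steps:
W = 10 (W = -(-5)*6/3 = -1/3*(-30) = 10)
A(U) = 8*U + 8*U**2 (A(U) = 8*(U*U + U) = 8*(U**2 + U) = 8*(U + U**2) = 8*U + 8*U**2)
I = 22483 (I = 13091 + 9392 = 22483)
A(b(W)) + I = 8*5*(1 + 5) + 22483 = 8*5*6 + 22483 = 240 + 22483 = 22723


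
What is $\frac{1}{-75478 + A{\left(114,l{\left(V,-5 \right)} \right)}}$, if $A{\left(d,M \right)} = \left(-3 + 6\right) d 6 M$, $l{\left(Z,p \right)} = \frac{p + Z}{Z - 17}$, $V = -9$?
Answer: $- \frac{13}{966850} \approx -1.3446 \cdot 10^{-5}$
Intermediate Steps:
$l{\left(Z,p \right)} = \frac{Z + p}{-17 + Z}$
$A{\left(d,M \right)} = 18 M d$ ($A{\left(d,M \right)} = 3 d 6 M = 18 d M = 18 M d$)
$\frac{1}{-75478 + A{\left(114,l{\left(V,-5 \right)} \right)}} = \frac{1}{-75478 + 18 \frac{-9 - 5}{-17 - 9} \cdot 114} = \frac{1}{-75478 + 18 \frac{1}{-26} \left(-14\right) 114} = \frac{1}{-75478 + 18 \left(\left(- \frac{1}{26}\right) \left(-14\right)\right) 114} = \frac{1}{-75478 + 18 \cdot \frac{7}{13} \cdot 114} = \frac{1}{-75478 + \frac{14364}{13}} = \frac{1}{- \frac{966850}{13}} = - \frac{13}{966850}$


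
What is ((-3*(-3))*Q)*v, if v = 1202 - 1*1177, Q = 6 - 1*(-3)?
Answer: 2025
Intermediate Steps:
Q = 9 (Q = 6 + 3 = 9)
v = 25 (v = 1202 - 1177 = 25)
((-3*(-3))*Q)*v = (-3*(-3)*9)*25 = (9*9)*25 = 81*25 = 2025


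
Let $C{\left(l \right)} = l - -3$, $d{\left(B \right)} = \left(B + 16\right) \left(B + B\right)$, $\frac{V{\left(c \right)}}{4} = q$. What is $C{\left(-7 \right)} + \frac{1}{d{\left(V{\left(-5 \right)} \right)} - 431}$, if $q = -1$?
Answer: $- \frac{2109}{527} \approx -4.0019$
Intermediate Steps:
$V{\left(c \right)} = -4$ ($V{\left(c \right)} = 4 \left(-1\right) = -4$)
$d{\left(B \right)} = 2 B \left(16 + B\right)$ ($d{\left(B \right)} = \left(16 + B\right) 2 B = 2 B \left(16 + B\right)$)
$C{\left(l \right)} = 3 + l$ ($C{\left(l \right)} = l + 3 = 3 + l$)
$C{\left(-7 \right)} + \frac{1}{d{\left(V{\left(-5 \right)} \right)} - 431} = \left(3 - 7\right) + \frac{1}{2 \left(-4\right) \left(16 - 4\right) - 431} = -4 + \frac{1}{2 \left(-4\right) 12 - 431} = -4 + \frac{1}{-96 - 431} = -4 + \frac{1}{-527} = -4 - \frac{1}{527} = - \frac{2109}{527}$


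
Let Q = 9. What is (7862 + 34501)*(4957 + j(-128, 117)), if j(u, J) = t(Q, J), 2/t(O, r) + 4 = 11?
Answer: 1470038463/7 ≈ 2.1001e+8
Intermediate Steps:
t(O, r) = 2/7 (t(O, r) = 2/(-4 + 11) = 2/7)
j(u, J) = 2/7
(7862 + 34501)*(4957 + j(-128, 117)) = (7862 + 34501)*(4957 + 2/7) = 42363*(34701/7) = 1470038463/7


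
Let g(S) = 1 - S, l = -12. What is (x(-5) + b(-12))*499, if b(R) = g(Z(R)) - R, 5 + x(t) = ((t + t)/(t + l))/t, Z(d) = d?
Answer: 168662/17 ≈ 9921.3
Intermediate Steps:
x(t) = -5 + 2/(-12 + t) (x(t) = -5 + ((t + t)/(t - 12))/t = -5 + ((2*t)/(-12 + t))/t = -5 + (2*t/(-12 + t))/t = -5 + 2/(-12 + t))
b(R) = 1 - 2*R (b(R) = (1 - R) - R = 1 - 2*R)
(x(-5) + b(-12))*499 = ((62 - 5*(-5))/(-12 - 5) + (1 - 2*(-12)))*499 = ((62 + 25)/(-17) + (1 + 24))*499 = (-1/17*87 + 25)*499 = (-87/17 + 25)*499 = (338/17)*499 = 168662/17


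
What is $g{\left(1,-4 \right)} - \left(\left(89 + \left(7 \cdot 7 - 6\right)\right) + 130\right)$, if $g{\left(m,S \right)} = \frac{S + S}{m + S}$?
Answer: $- \frac{778}{3} \approx -259.33$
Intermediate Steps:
$g{\left(m,S \right)} = \frac{2 S}{S + m}$
$g{\left(1,-4 \right)} - \left(\left(89 + \left(7 \cdot 7 - 6\right)\right) + 130\right) = 2 \left(-4\right) \frac{1}{-4 + 1} - \left(\left(89 + \left(7 \cdot 7 - 6\right)\right) + 130\right) = 2 \left(-4\right) \frac{1}{-3} - \left(\left(89 + \left(49 - 6\right)\right) + 130\right) = 2 \left(-4\right) \left(- \frac{1}{3}\right) - \left(\left(89 + 43\right) + 130\right) = \frac{8}{3} - \left(132 + 130\right) = \frac{8}{3} - 262 = - \frac{778}{3}$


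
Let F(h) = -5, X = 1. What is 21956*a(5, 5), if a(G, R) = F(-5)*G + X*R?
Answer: -439120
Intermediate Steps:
a(G, R) = R - 5*G (a(G, R) = -5*G + 1*R = -5*G + R = R - 5*G)
21956*a(5, 5) = 21956*(5 - 5*5) = 21956*(5 - 25) = 21956*(-20) = -439120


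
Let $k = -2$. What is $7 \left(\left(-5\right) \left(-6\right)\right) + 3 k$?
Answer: $204$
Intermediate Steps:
$7 \left(\left(-5\right) \left(-6\right)\right) + 3 k = 7 \left(\left(-5\right) \left(-6\right)\right) + 3 \left(-2\right) = 7 \cdot 30 - 6 = 210 - 6 = 204$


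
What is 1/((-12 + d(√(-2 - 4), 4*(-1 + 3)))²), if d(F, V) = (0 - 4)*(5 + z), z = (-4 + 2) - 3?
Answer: 1/144 ≈ 0.0069444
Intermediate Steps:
z = -5 (z = -2 - 3 = -5)
d(F, V) = 0 (d(F, V) = (0 - 4)*(5 - 5) = -4*0 = 0)
1/((-12 + d(√(-2 - 4), 4*(-1 + 3)))²) = 1/((-12 + 0)²) = 1/((-12)²) = 1/144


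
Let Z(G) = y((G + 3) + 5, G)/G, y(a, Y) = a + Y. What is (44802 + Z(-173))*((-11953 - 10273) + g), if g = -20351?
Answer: -330017903468/173 ≈ -1.9076e+9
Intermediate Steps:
y(a, Y) = Y + a
Z(G) = (8 + 2*G)/G (Z(G) = (G + ((G + 3) + 5))/G = (G + ((3 + G) + 5))/G = (G + (8 + G))/G = (8 + 2*G)/G)
(44802 + Z(-173))*((-11953 - 10273) + g) = (44802 + (2 + 8/(-173)))*((-11953 - 10273) - 20351) = (44802 + (2 + 8*(-1/173)))*(-22226 - 20351) = (44802 + (2 - 8/173))*(-42577) = (44802 + 338/173)*(-42577) = (7751084/173)*(-42577) = -330017903468/173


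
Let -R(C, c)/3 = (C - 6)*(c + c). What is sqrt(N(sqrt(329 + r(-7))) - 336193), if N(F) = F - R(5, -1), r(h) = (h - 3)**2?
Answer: sqrt(-336187 + sqrt(429)) ≈ 579.8*I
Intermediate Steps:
R(C, c) = -6*c*(-6 + C) (R(C, c) = -3*(C - 6)*(c + c) = -3*(-6 + C)*2*c = -6*c*(-6 + C))
r(h) = (-3 + h)**2
N(F) = 6 + F (N(F) = F - 6*(-1)*(6 - 1*5) = F - 6*(-1)*(6 - 5) = F - 6*(-1) = F - 1*(-6) = F + 6 = 6 + F)
sqrt(N(sqrt(329 + r(-7))) - 336193) = sqrt((6 + sqrt(329 + (-3 - 7)**2)) - 336193) = sqrt((6 + sqrt(329 + (-10)**2)) - 336193) = sqrt((6 + sqrt(329 + 100)) - 336193) = sqrt((6 + sqrt(429)) - 336193) = sqrt(-336187 + sqrt(429))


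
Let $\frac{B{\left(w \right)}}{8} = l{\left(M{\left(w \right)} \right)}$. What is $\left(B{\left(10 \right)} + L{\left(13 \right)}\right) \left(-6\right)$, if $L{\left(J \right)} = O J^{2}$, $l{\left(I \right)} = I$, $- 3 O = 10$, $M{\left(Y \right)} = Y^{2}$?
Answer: $-1420$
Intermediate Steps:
$O = - \frac{10}{3}$ ($O = \left(- \frac{1}{3}\right) 10 = - \frac{10}{3} \approx -3.3333$)
$B{\left(w \right)} = 8 w^{2}$
$L{\left(J \right)} = - \frac{10 J^{2}}{3}$
$\left(B{\left(10 \right)} + L{\left(13 \right)}\right) \left(-6\right) = \left(8 \cdot 10^{2} - \frac{10 \cdot 13^{2}}{3}\right) \left(-6\right) = \left(8 \cdot 100 - \frac{1690}{3}\right) \left(-6\right) = \left(800 - \frac{1690}{3}\right) \left(-6\right) = \frac{710}{3} \left(-6\right) = -1420$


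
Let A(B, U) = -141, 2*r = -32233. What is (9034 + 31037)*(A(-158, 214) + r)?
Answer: -1302908565/2 ≈ -6.5145e+8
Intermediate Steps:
r = -32233/2 (r = (1/2)*(-32233) = -32233/2 ≈ -16117.)
(9034 + 31037)*(A(-158, 214) + r) = (9034 + 31037)*(-141 - 32233/2) = 40071*(-32515/2) = -1302908565/2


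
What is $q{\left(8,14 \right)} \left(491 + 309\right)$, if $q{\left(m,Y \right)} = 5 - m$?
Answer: $-2400$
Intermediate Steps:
$q{\left(8,14 \right)} \left(491 + 309\right) = \left(5 - 8\right) \left(491 + 309\right) = \left(5 - 8\right) 800 = \left(-3\right) 800 = -2400$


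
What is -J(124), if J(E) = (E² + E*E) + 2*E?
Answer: -31000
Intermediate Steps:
J(E) = 2*E + 2*E² (J(E) = (E² + E²) + 2*E = 2*E² + 2*E = 2*E + 2*E²)
-J(124) = -2*124*(1 + 124) = -2*124*125 = -1*31000 = -31000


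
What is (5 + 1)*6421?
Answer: 38526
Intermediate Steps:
(5 + 1)*6421 = 6*6421 = 38526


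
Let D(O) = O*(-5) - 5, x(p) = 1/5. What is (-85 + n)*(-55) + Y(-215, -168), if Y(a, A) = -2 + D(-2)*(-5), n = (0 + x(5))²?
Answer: 23229/5 ≈ 4645.8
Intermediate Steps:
x(p) = ⅕
D(O) = -5 - 5*O (D(O) = -5*O - 5 = -5 - 5*O)
n = 1/25 (n = (0 + ⅕)² = (⅕)² = 1/25 ≈ 0.040000)
Y(a, A) = -27 (Y(a, A) = -2 + (-5 - 5*(-2))*(-5) = -2 + (-5 + 10)*(-5) = -2 + 5*(-5) = -2 - 25 = -27)
(-85 + n)*(-55) + Y(-215, -168) = (-85 + 1/25)*(-55) - 27 = -2124/25*(-55) - 27 = 23364/5 - 27 = 23229/5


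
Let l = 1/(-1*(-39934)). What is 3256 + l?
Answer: 130025105/39934 ≈ 3256.0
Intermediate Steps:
l = 1/39934 ≈ 2.5041e-5
3256 + l = 3256 + 1/39934 = 130025105/39934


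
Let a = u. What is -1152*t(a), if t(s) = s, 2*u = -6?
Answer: 3456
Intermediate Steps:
u = -3 (u = (1/2)*(-6) = -3)
a = -3
-1152*t(a) = -1152*(-3) = 3456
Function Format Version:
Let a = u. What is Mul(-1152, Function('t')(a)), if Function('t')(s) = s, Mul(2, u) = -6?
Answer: 3456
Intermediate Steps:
u = -3 (u = Mul(Rational(1, 2), -6) = -3)
a = -3
Mul(-1152, Function('t')(a)) = Mul(-1152, -3) = 3456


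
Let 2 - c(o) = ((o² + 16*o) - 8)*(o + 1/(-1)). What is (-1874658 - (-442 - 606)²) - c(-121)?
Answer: -4521998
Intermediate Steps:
c(o) = 2 - (-1 + o)*(-8 + o² + 16*o) (c(o) = 2 - ((o² + 16*o) - 8)*(o + 1/(-1)) = 2 - (-8 + o² + 16*o)*(o - 1) = 2 - (-8 + o² + 16*o)*(-1 + o) = 2 - (-1 + o)*(-8 + o² + 16*o))
(-1874658 - (-442 - 606)²) - c(-121) = (-1874658 - (-442 - 606)²) - (-6 - 1*(-121)³ - 15*(-121)² + 24*(-121)) = (-1874658 - 1*(-1048)²) - (-6 - 1*(-1771561) - 15*14641 - 2904) = (-1874658 - 1*1098304) - (-6 + 1771561 - 219615 - 2904) = (-1874658 - 1098304) - 1*1549036 = -2972962 - 1549036 = -4521998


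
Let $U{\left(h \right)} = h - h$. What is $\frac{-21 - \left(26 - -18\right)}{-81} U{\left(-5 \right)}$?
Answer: $0$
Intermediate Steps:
$U{\left(h \right)} = 0$
$\frac{-21 - \left(26 - -18\right)}{-81} U{\left(-5 \right)} = \frac{-21 - \left(26 - -18\right)}{-81} \cdot 0 = - \frac{-21 - \left(26 + 18\right)}{81} \cdot 0 = - \frac{-21 - 44}{81} \cdot 0 = \left(- \frac{1}{81}\right) \left(-65\right) 0 = \frac{65}{81} \cdot 0 = 0$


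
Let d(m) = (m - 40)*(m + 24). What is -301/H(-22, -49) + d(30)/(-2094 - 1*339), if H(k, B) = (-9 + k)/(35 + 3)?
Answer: 9281798/25141 ≈ 369.19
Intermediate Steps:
d(m) = (-40 + m)*(24 + m)
H(k, B) = -9/38 + k/38 (H(k, B) = (-9 + k)/38 = (-9 + k)*(1/38) = -9/38 + k/38)
-301/H(-22, -49) + d(30)/(-2094 - 1*339) = -301/(-9/38 + (1/38)*(-22)) + (-960 + 30**2 - 16*30)/(-2094 - 1*339) = -301/(-9/38 - 11/19) + (-960 + 900 - 480)/(-2094 - 339) = -301/(-31/38) - 540/(-2433) = -301*(-38/31) - 540*(-1/2433) = 11438/31 + 180/811 = 9281798/25141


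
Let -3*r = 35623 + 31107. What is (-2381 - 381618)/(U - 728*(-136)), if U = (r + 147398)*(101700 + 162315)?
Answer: -383999/33042808328 ≈ -1.1621e-5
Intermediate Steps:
r = -66730/3 (r = -(35623 + 31107)/3 = -1/3*66730 = -66730/3 ≈ -22243.)
U = 33042709320 (U = (-66730/3 + 147398)*(101700 + 162315) = (375464/3)*264015 = 33042709320)
(-2381 - 381618)/(U - 728*(-136)) = (-2381 - 381618)/(33042709320 - 728*(-136)) = -383999/(33042709320 + 99008) = -383999/33042808328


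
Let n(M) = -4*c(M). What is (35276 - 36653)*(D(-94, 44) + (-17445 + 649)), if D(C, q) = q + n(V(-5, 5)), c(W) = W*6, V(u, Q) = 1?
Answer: 23100552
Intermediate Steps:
c(W) = 6*W
n(M) = -24*M
D(C, q) = -24 + q (D(C, q) = q - 24*1 = q - 24 = -24 + q)
(35276 - 36653)*(D(-94, 44) + (-17445 + 649)) = (35276 - 36653)*((-24 + 44) + (-17445 + 649)) = -1377*(20 - 16796) = -1377*(-16776) = 23100552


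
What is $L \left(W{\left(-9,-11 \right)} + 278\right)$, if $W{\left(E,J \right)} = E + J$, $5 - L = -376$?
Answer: $98298$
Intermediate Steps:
$L = 381$ ($L = 5 - -376 = 5 + 376 = 381$)
$L \left(W{\left(-9,-11 \right)} + 278\right) = 381 \left(\left(-9 - 11\right) + 278\right) = 381 \left(-20 + 278\right) = 381 \cdot 258 = 98298$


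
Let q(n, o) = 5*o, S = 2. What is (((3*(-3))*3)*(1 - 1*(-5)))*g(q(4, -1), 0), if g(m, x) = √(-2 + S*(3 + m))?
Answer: -162*I*√6 ≈ -396.82*I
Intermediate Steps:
g(m, x) = √(4 + 2*m) (g(m, x) = √(-2 + 2*(3 + m)) = √(-2 + (6 + 2*m)) = √(4 + 2*m))
(((3*(-3))*3)*(1 - 1*(-5)))*g(q(4, -1), 0) = (((3*(-3))*3)*(1 - 1*(-5)))*√(4 + 2*(5*(-1))) = ((-9*3)*(1 + 5))*√(4 + 2*(-5)) = (-27*6)*√(4 - 10) = -162*I*√6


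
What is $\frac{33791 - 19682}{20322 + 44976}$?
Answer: $\frac{4703}{21766} \approx 0.21607$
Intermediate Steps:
$\frac{33791 - 19682}{20322 + 44976} = \frac{33791 - 19682}{65298} = \left(33791 - 19682\right) \frac{1}{65298} = 14109 \cdot \frac{1}{65298} = \frac{4703}{21766}$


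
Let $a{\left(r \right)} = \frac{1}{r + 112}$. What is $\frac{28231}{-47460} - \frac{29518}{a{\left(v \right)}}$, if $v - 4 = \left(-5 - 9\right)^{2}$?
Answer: $- \frac{62441200513}{6780} \approx -9.2096 \cdot 10^{6}$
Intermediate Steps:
$v = 200$ ($v = 4 + \left(-5 - 9\right)^{2} = 4 + \left(-14\right)^{2} = 4 + 196 = 200$)
$a{\left(r \right)} = \frac{1}{112 + r}$
$\frac{28231}{-47460} - \frac{29518}{a{\left(v \right)}} = \frac{28231}{-47460} - \frac{29518}{\frac{1}{112 + 200}} = 28231 \left(- \frac{1}{47460}\right) - \frac{29518}{\frac{1}{312}} = - \frac{4033}{6780} - 29518 \frac{1}{\frac{1}{312}} = - \frac{4033}{6780} - 9209616 = - \frac{62441200513}{6780}$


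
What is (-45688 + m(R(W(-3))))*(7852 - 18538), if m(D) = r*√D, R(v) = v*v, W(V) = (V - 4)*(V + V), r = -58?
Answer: 514253064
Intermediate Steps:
W(V) = 2*V*(-4 + V) (W(V) = (-4 + V)*(2*V) = 2*V*(-4 + V))
R(v) = v²
m(D) = -58*√D
(-45688 + m(R(W(-3))))*(7852 - 18538) = (-45688 - 58*√((2*(-3)*(-4 - 3))²))*(7852 - 18538) = (-45688 - 58*√((2*(-3)*(-7))²))*(-10686) = (-45688 - 58*√(42²))*(-10686) = (-45688 - 58*√1764)*(-10686) = (-45688 - 58*42)*(-10686) = (-45688 - 2436)*(-10686) = -48124*(-10686) = 514253064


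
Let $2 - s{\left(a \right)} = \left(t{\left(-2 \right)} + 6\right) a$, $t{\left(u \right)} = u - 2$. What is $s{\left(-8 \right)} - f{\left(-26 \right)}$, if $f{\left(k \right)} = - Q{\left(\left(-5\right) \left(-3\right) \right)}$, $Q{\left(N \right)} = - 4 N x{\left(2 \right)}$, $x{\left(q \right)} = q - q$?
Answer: $18$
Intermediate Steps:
$x{\left(q \right)} = 0$
$t{\left(u \right)} = -2 + u$
$Q{\left(N \right)} = 0$ ($Q{\left(N \right)} = - 4 N 0 = 0$)
$s{\left(a \right)} = 2 - 2 a$ ($s{\left(a \right)} = 2 - \left(\left(-2 - 2\right) + 6\right) a = 2 - \left(-4 + 6\right) a = 2 - 2 a$)
$f{\left(k \right)} = 0$ ($f{\left(k \right)} = \left(-1\right) 0 = 0$)
$s{\left(-8 \right)} - f{\left(-26 \right)} = \left(2 - -16\right) - 0 = \left(2 + 16\right) + 0 = 18 + 0 = 18$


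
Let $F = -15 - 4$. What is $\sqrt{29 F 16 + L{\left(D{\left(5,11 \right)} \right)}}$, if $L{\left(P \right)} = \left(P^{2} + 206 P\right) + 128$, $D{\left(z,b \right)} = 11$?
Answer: $i \sqrt{6301} \approx 79.379 i$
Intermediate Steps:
$F = -19$ ($F = -15 - 4 = -19$)
$L{\left(P \right)} = 128 + P^{2} + 206 P$
$\sqrt{29 F 16 + L{\left(D{\left(5,11 \right)} \right)}} = \sqrt{29 \left(-19\right) 16 + \left(128 + 11^{2} + 206 \cdot 11\right)} = \sqrt{\left(-551\right) 16 + \left(128 + 121 + 2266\right)} = \sqrt{-8816 + 2515} = \sqrt{-6301} = i \sqrt{6301}$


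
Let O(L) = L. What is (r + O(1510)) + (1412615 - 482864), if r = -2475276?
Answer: -1544015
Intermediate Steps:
(r + O(1510)) + (1412615 - 482864) = (-2475276 + 1510) + (1412615 - 482864) = -2473766 + 929751 = -1544015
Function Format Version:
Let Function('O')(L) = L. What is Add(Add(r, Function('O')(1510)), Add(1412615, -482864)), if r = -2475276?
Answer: -1544015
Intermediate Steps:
Add(Add(r, Function('O')(1510)), Add(1412615, -482864)) = Add(Add(-2475276, 1510), Add(1412615, -482864)) = Add(-2473766, 929751) = -1544015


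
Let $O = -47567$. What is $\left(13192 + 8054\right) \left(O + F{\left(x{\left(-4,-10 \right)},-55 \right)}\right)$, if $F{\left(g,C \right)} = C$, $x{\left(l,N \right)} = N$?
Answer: $-1011777012$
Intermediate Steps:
$\left(13192 + 8054\right) \left(O + F{\left(x{\left(-4,-10 \right)},-55 \right)}\right) = \left(13192 + 8054\right) \left(-47567 - 55\right) = 21246 \left(-47622\right) = -1011777012$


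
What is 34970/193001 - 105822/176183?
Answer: -14262632312/34003495183 ≈ -0.41945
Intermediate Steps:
34970/193001 - 105822/176183 = -14262632312/34003495183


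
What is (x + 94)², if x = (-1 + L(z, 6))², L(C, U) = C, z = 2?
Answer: 9025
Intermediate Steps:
x = 1 (x = (-1 + 2)² = 1² = 1)
(x + 94)² = (1 + 94)² = 95² = 9025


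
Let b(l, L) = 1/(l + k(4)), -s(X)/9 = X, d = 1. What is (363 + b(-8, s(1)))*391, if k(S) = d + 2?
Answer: 709274/5 ≈ 1.4185e+5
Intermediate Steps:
k(S) = 3 (k(S) = 1 + 2 = 3)
s(X) = -9*X
b(l, L) = 1/(3 + l) (b(l, L) = 1/(l + 3) = 1/(3 + l))
(363 + b(-8, s(1)))*391 = (363 + 1/(3 - 8))*391 = (363 + 1/(-5))*391 = (363 - 1/5)*391 = (1814/5)*391 = 709274/5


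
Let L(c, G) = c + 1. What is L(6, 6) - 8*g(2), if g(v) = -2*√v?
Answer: 7 + 16*√2 ≈ 29.627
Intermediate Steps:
L(c, G) = 1 + c
L(6, 6) - 8*g(2) = (1 + 6) - (-16)*√2 = 7 + 16*√2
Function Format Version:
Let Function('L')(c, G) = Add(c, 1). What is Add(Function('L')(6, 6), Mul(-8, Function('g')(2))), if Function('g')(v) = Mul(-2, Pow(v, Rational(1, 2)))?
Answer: Add(7, Mul(16, Pow(2, Rational(1, 2)))) ≈ 29.627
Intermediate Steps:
Function('L')(c, G) = Add(1, c)
Add(Function('L')(6, 6), Mul(-8, Function('g')(2))) = Add(Add(1, 6), Mul(-8, Mul(-2, Pow(2, Rational(1, 2))))) = Add(7, Mul(16, Pow(2, Rational(1, 2))))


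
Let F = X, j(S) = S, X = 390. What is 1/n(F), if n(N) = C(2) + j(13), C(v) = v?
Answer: 1/15 ≈ 0.066667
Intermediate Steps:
F = 390
n(N) = 15 (n(N) = 2 + 13 = 15)
1/n(F) = 1/15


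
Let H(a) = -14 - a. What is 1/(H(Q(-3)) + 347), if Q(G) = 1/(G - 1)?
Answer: 4/1333 ≈ 0.0030008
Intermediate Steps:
Q(G) = 1/(-1 + G)
1/(H(Q(-3)) + 347) = 1/((-14 - 1/(-1 - 3)) + 347) = 1/((-14 - 1/(-4)) + 347) = 1/((-14 - 1*(-¼)) + 347) = 1/((-14 + ¼) + 347) = 1/(-55/4 + 347) = 1/(1333/4) = 4/1333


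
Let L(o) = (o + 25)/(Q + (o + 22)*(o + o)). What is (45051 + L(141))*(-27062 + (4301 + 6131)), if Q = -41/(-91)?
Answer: -3133856321501890/4182947 ≈ -7.4920e+8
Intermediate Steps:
Q = 41/91 (Q = -41*(-1/91) = 41/91 ≈ 0.45055)
L(o) = (25 + o)/(41/91 + 2*o*(22 + o)) (L(o) = (o + 25)/(41/91 + (o + 22)*(o + o)) = (25 + o)/(41/91 + (22 + o)*(2*o)) = (25 + o)/(41/91 + 2*o*(22 + o)))
(45051 + L(141))*(-27062 + (4301 + 6131)) = (45051 + 91*(25 + 141)/(41 + 182*141² + 4004*141))*(-27062 + (4301 + 6131)) = (45051 + 91*166/(41 + 182*19881 + 564564))*(-27062 + 10432) = (45051 + 91*166/(41 + 3618342 + 564564))*(-16630) = (45051 + 91*166/4182947)*(-16630) = (45051 + 91*(1/4182947)*166)*(-16630) = (45051 + 15106/4182947)*(-16630) = (188445960403/4182947)*(-16630) = -3133856321501890/4182947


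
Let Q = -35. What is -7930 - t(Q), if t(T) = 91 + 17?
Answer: -8038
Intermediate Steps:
t(T) = 108
-7930 - t(Q) = -7930 - 1*108 = -7930 - 108 = -8038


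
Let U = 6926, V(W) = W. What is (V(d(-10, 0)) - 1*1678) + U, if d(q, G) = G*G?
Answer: 5248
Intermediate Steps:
d(q, G) = G**2
(V(d(-10, 0)) - 1*1678) + U = (0**2 - 1*1678) + 6926 = (0 - 1678) + 6926 = -1678 + 6926 = 5248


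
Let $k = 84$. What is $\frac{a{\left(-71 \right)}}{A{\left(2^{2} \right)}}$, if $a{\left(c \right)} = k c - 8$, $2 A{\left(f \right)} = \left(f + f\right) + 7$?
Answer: $- \frac{11944}{15} \approx -796.27$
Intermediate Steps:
$A{\left(f \right)} = \frac{7}{2} + f$ ($A{\left(f \right)} = \frac{\left(f + f\right) + 7}{2} = \frac{2 f + 7}{2} = \frac{7 + 2 f}{2} = \frac{7}{2} + f$)
$a{\left(c \right)} = -8 + 84 c$ ($a{\left(c \right)} = 84 c - 8 = -8 + 84 c$)
$\frac{a{\left(-71 \right)}}{A{\left(2^{2} \right)}} = \frac{-8 + 84 \left(-71\right)}{\frac{7}{2} + 2^{2}} = \frac{-8 - 5964}{\frac{7}{2} + 4} = - \frac{5972}{\frac{15}{2}} = \left(-5972\right) \frac{2}{15} = - \frac{11944}{15}$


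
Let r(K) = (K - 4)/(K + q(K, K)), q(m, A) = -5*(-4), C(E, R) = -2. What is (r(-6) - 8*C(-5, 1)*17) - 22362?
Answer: -154635/7 ≈ -22091.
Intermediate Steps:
q(m, A) = 20
r(K) = (-4 + K)/(20 + K) (r(K) = (K - 4)/(K + 20) = (-4 + K)/(20 + K))
(r(-6) - 8*C(-5, 1)*17) - 22362 = ((-4 - 6)/(20 - 6) - 8*(-2)*17) - 22362 = (-10/14 + 16*17) - 22362 = ((1/14)*(-10) + 272) - 22362 = (-5/7 + 272) - 22362 = 1899/7 - 22362 = -154635/7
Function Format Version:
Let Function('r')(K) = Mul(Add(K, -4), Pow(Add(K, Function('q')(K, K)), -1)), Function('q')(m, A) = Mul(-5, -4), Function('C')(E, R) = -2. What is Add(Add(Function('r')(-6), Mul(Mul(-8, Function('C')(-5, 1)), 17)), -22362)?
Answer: Rational(-154635, 7) ≈ -22091.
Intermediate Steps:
Function('q')(m, A) = 20
Function('r')(K) = Mul(Pow(Add(20, K), -1), Add(-4, K)) (Function('r')(K) = Mul(Add(K, -4), Pow(Add(K, 20), -1)) = Mul(Add(-4, K), Pow(Add(20, K), -1)) = Mul(Pow(Add(20, K), -1), Add(-4, K)))
Add(Add(Function('r')(-6), Mul(Mul(-8, Function('C')(-5, 1)), 17)), -22362) = Add(Add(Mul(Pow(Add(20, -6), -1), Add(-4, -6)), Mul(Mul(-8, -2), 17)), -22362) = Add(Add(Mul(Pow(14, -1), -10), Mul(16, 17)), -22362) = Add(Add(Mul(Rational(1, 14), -10), 272), -22362) = Add(Add(Rational(-5, 7), 272), -22362) = Add(Rational(1899, 7), -22362) = Rational(-154635, 7)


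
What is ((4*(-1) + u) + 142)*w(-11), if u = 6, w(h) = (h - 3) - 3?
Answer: -2448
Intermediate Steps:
w(h) = -6 + h (w(h) = (-3 + h) - 3 = -6 + h)
((4*(-1) + u) + 142)*w(-11) = ((4*(-1) + 6) + 142)*(-6 - 11) = ((-4 + 6) + 142)*(-17) = (2 + 142)*(-17) = 144*(-17) = -2448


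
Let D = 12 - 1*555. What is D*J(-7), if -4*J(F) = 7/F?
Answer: -543/4 ≈ -135.75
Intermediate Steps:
J(F) = -7/(4*F)
D = -543 (D = 12 - 555 = -543)
D*J(-7) = -(-3801)/(4*(-7)) = -(-3801)*(-1)/(4*7) = -543*¼ = -543/4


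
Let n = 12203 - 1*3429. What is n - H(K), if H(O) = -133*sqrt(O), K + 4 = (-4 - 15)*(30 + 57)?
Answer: 8774 + 133*I*sqrt(1657) ≈ 8774.0 + 5413.9*I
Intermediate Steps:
n = 8774 (n = 12203 - 3429 = 8774)
K = -1657 (K = -4 + (-4 - 15)*(30 + 57) = -4 - 19*87 = -4 - 1653 = -1657)
n - H(K) = 8774 - (-133)*sqrt(-1657) = 8774 - (-133)*I*sqrt(1657) = 8774 + 133*I*sqrt(1657)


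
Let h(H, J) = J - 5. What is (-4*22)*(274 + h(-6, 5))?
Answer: -24112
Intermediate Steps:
h(H, J) = -5 + J
(-4*22)*(274 + h(-6, 5)) = (-4*22)*(274 + (-5 + 5)) = -88*(274 + 0) = -88*274 = -24112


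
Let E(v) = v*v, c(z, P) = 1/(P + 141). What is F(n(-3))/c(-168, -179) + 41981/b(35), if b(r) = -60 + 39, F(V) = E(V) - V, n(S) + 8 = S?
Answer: -147317/21 ≈ -7015.1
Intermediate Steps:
c(z, P) = 1/(141 + P)
E(v) = v²
n(S) = -8 + S
F(V) = V² - V
b(r) = -21
F(n(-3))/c(-168, -179) + 41981/b(35) = ((-8 - 3)*(-1 + (-8 - 3)))/(1/(141 - 179)) + 41981/(-21) = (-11*(-1 - 11))/(1/(-38)) + 41981*(-1/21) = (-11*(-12))/(-1/38) - 41981/21 = 132*(-38) - 41981/21 = -5016 - 41981/21 = -147317/21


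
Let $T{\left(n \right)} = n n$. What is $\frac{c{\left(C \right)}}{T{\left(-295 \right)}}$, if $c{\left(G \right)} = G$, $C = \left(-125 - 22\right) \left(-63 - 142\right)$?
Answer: $\frac{6027}{17405} \approx 0.34628$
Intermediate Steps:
$C = 30135$ ($C = \left(-147\right) \left(-205\right) = 30135$)
$T{\left(n \right)} = n^{2}$
$\frac{c{\left(C \right)}}{T{\left(-295 \right)}} = \frac{30135}{\left(-295\right)^{2}} = \frac{30135}{87025} = 30135 \cdot \frac{1}{87025} = \frac{6027}{17405}$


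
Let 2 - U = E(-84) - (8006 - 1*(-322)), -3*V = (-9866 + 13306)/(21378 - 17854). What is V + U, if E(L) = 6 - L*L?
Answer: 40648480/2643 ≈ 15380.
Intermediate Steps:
E(L) = 6 - L**2
V = -860/2643 (V = -(-9866 + 13306)/(3*(21378 - 17854)) = -3440/(3*3524) = -1/3*860/881 = -860/2643 ≈ -0.32539)
U = 15380 (U = 2 - ((6 - 1*(-84)**2) - (8006 - 1*(-322))) = 2 - ((6 - 1*7056) - (8006 + 322)) = 2 - ((6 - 7056) - 1*8328) = 2 - (-7050 - 8328) = 2 - 1*(-15378) = 2 + 15378 = 15380)
V + U = -860/2643 + 15380 = 40648480/2643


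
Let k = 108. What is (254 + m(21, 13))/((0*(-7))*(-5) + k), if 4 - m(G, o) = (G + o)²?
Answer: -449/54 ≈ -8.3148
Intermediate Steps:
m(G, o) = 4 - (G + o)²
(254 + m(21, 13))/((0*(-7))*(-5) + k) = (254 + (4 - (21 + 13)²))/((0*(-7))*(-5) + 108) = (254 + (4 - 1*34²))/(0*(-5) + 108) = (254 + (4 - 1*1156))/(0 + 108) = (254 + (4 - 1156))/108 = (254 - 1152)*(1/108) = -898*1/108 = -449/54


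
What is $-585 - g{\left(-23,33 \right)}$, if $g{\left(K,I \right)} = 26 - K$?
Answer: $-634$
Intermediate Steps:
$-585 - g{\left(-23,33 \right)} = -585 - \left(26 - -23\right) = -585 - \left(26 + 23\right) = -585 - 49 = -634$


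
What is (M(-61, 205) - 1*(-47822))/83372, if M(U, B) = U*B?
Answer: 35317/83372 ≈ 0.42361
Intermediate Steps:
M(U, B) = B*U
(M(-61, 205) - 1*(-47822))/83372 = (205*(-61) - 1*(-47822))/83372 = (-12505 + 47822)*(1/83372) = 35317*(1/83372) = 35317/83372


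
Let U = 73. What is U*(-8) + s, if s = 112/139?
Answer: -81064/139 ≈ -583.19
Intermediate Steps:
s = 112/139 (s = 112*(1/139) = 112/139 ≈ 0.80576)
U*(-8) + s = 73*(-8) + 112/139 = -584 + 112/139 = -81064/139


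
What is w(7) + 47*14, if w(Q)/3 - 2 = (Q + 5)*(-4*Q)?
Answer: -344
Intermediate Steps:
w(Q) = 6 - 12*Q*(5 + Q) (w(Q) = 6 + 3*((Q + 5)*(-4*Q)) = 6 + 3*((5 + Q)*(-4*Q)) = 6 + 3*(-4*Q*(5 + Q)) = 6 - 12*Q*(5 + Q))
w(7) + 47*14 = (6 - 60*7 - 12*7**2) + 47*14 = (6 - 420 - 12*49) + 658 = (6 - 420 - 588) + 658 = -1002 + 658 = -344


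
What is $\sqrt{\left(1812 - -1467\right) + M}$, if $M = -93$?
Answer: $3 \sqrt{354} \approx 56.445$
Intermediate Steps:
$\sqrt{\left(1812 - -1467\right) + M} = \sqrt{\left(1812 - -1467\right) - 93} = \sqrt{\left(1812 + 1467\right) - 93} = \sqrt{3279 - 93} = \sqrt{3186} = 3 \sqrt{354}$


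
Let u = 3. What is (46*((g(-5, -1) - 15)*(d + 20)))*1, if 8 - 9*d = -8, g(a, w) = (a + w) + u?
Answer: -18032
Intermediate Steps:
g(a, w) = 3 + a + w (g(a, w) = (a + w) + 3 = 3 + a + w)
d = 16/9 (d = 8/9 - ⅑*(-8) = 8/9 + 8/9 = 16/9 ≈ 1.7778)
(46*((g(-5, -1) - 15)*(d + 20)))*1 = (46*(((3 - 5 - 1) - 15)*(16/9 + 20)))*1 = (46*((-3 - 15)*(196/9)))*1 = (46*(-18*196/9))*1 = (46*(-392))*1 = -18032*1 = -18032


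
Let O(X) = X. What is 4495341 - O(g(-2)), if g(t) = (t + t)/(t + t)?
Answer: 4495340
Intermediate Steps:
g(t) = 1 (g(t) = (2*t)/((2*t)) = (2*t)*(1/(2*t)) = 1)
4495341 - O(g(-2)) = 4495341 - 1*1 = 4495341 - 1 = 4495340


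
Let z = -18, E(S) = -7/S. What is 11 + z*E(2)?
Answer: 74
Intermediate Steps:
11 + z*E(2) = 11 - (-126)/2 = 11 - 18*(-7/2) = 11 + 63 = 74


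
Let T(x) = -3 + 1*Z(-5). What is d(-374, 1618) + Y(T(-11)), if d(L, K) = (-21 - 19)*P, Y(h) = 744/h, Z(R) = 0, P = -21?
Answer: 592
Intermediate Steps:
T(x) = -3 (T(x) = -3 + 1*0 = -3 + 0 = -3)
d(L, K) = 840 (d(L, K) = (-21 - 19)*(-21) = -40*(-21) = 840)
d(-374, 1618) + Y(T(-11)) = 840 + 744/(-3) = 840 + 744*(-⅓) = 840 - 248 = 592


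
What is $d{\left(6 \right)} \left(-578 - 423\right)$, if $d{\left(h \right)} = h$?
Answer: $-6006$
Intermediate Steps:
$d{\left(6 \right)} \left(-578 - 423\right) = 6 \left(-578 - 423\right) = 6 \left(-1001\right) = -6006$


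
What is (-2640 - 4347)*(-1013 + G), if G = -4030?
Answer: 35235441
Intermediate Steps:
(-2640 - 4347)*(-1013 + G) = (-2640 - 4347)*(-1013 - 4030) = -6987*(-5043) = 35235441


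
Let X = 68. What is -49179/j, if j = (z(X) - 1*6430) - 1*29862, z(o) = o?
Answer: 49179/36224 ≈ 1.3576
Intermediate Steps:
j = -36224 (j = (68 - 1*6430) - 1*29862 = (68 - 6430) - 29862 = -6362 - 29862 = -36224)
-49179/j = -49179/(-36224) = -49179*(-1/36224) = 49179/36224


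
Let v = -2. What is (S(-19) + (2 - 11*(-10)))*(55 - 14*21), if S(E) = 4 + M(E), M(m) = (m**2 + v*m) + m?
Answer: -118544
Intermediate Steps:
M(m) = m**2 - m (M(m) = (m**2 - 2*m) + m = m**2 - m)
S(E) = 4 + E*(-1 + E)
(S(-19) + (2 - 11*(-10)))*(55 - 14*21) = ((4 - 19*(-1 - 19)) + (2 - 11*(-10)))*(55 - 14*21) = ((4 - 19*(-20)) + (2 + 110))*(55 - 294) = ((4 + 380) + 112)*(-239) = (384 + 112)*(-239) = 496*(-239) = -118544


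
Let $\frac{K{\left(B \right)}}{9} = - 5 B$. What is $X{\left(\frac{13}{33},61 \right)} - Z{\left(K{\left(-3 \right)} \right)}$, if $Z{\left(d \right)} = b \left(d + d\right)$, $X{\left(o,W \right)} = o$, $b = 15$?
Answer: $- \frac{133637}{33} \approx -4049.6$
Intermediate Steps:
$K{\left(B \right)} = - 45 B$ ($K{\left(B \right)} = 9 \left(- 5 B\right) = - 45 B$)
$Z{\left(d \right)} = 30 d$ ($Z{\left(d \right)} = 15 \left(d + d\right) = 15 \cdot 2 d = 30 d$)
$X{\left(\frac{13}{33},61 \right)} - Z{\left(K{\left(-3 \right)} \right)} = \frac{13}{33} - 30 \left(\left(-45\right) \left(-3\right)\right) = 13 \cdot \frac{1}{33} - 30 \cdot 135 = \frac{13}{33} - 4050 = - \frac{133637}{33}$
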